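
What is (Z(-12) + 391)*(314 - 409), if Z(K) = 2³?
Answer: -37905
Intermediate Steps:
Z(K) = 8
(Z(-12) + 391)*(314 - 409) = (8 + 391)*(314 - 409) = 399*(-95) = -37905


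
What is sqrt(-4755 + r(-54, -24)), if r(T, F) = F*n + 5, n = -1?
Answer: I*sqrt(4726) ≈ 68.746*I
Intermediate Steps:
r(T, F) = 5 - F (r(T, F) = F*(-1) + 5 = -F + 5 = 5 - F)
sqrt(-4755 + r(-54, -24)) = sqrt(-4755 + (5 - 1*(-24))) = sqrt(-4755 + (5 + 24)) = sqrt(-4755 + 29) = sqrt(-4726) = I*sqrt(4726)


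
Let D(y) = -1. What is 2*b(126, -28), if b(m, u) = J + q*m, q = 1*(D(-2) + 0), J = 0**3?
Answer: -252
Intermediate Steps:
J = 0
q = -1 (q = 1*(-1 + 0) = 1*(-1) = -1)
b(m, u) = -m (b(m, u) = 0 - m = -m)
2*b(126, -28) = 2*(-1*126) = 2*(-126) = -252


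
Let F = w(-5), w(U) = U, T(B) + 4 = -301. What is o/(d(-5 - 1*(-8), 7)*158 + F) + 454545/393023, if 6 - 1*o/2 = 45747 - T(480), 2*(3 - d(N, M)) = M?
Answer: 1294016282/1179069 ≈ 1097.5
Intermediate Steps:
T(B) = -305 (T(B) = -4 - 301 = -305)
d(N, M) = 3 - M/2
o = -92092 (o = 12 - 2*(45747 - 1*(-305)) = 12 - 2*(45747 + 305) = 12 - 2*46052 = 12 - 92104 = -92092)
F = -5
o/(d(-5 - 1*(-8), 7)*158 + F) + 454545/393023 = -92092/((3 - ½*7)*158 - 5) + 454545/393023 = -92092/((3 - 7/2)*158 - 5) + 454545*(1/393023) = -92092/(-½*158 - 5) + 454545/393023 = -92092/(-79 - 5) + 454545/393023 = -92092/(-84) + 454545/393023 = -92092*(-1/84) + 454545/393023 = 3289/3 + 454545/393023 = 1294016282/1179069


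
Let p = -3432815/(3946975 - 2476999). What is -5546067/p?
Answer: 8152585384392/3432815 ≈ 2.3749e+6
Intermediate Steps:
p = -3432815/1469976 ≈ -2.3353
-5546067/p = -5546067/(-3432815/1469976) = -5546067*(-1469976/3432815) = 8152585384392/3432815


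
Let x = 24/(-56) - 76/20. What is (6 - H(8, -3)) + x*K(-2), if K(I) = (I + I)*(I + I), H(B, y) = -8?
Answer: -1878/35 ≈ -53.657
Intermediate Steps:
x = -148/35 (x = 24*(-1/56) - 76*1/20 = -3/7 - 19/5 = -148/35 ≈ -4.2286)
K(I) = 4*I**2 (K(I) = (2*I)*(2*I) = 4*I**2)
(6 - H(8, -3)) + x*K(-2) = (6 - 1*(-8)) - 592*(-2)**2/35 = (6 + 8) - 592*4/35 = 14 - 148/35*16 = 14 - 2368/35 = -1878/35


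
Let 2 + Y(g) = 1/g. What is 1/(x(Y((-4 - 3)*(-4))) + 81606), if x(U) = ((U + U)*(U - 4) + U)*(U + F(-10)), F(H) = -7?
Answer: 10976/893595291 ≈ 1.2283e-5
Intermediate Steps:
Y(g) = -2 + 1/g
x(U) = (-7 + U)*(U + 2*U*(-4 + U)) (x(U) = ((U + U)*(U - 4) + U)*(U - 7) = ((2*U)*(-4 + U) + U)*(-7 + U) = (2*U*(-4 + U) + U)*(-7 + U) = (U + 2*U*(-4 + U))*(-7 + U) = (-7 + U)*(U + 2*U*(-4 + U)))
1/(x(Y((-4 - 3)*(-4))) + 81606) = 1/((-2 + 1/((-4 - 3)*(-4)))*(49 - 21*(-2 + 1/((-4 - 3)*(-4))) + 2*(-2 + 1/((-4 - 3)*(-4)))²) + 81606) = 1/((-2 + 1/(-7*(-4)))*(49 - 21*(-2 + 1/(-7*(-4))) + 2*(-2 + 1/(-7*(-4)))²) + 81606) = 1/((-2 + 1/28)*(49 - 21*(-2 + 1/28) + 2*(-2 + 1/28)²) + 81606) = 1/(-55*(49 - 21*(-55/28) + 2*(-55/28)²)/28 + 81606) = 1/(-55*(49 + 165/4 + 2*(3025/784))/28 + 81606) = 1/(-55*(49 + 165/4 + 3025/392)/28 + 81606) = 1/(-55/28*38403/392 + 81606) = 1/(-2112165/10976 + 81606) = 1/(893595291/10976) = 10976/893595291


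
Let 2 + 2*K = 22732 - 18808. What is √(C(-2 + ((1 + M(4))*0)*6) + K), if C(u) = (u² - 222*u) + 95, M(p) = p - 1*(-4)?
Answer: 2*√626 ≈ 50.040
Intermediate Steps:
M(p) = 4 + p (M(p) = p + 4 = 4 + p)
K = 1961 (K = -1 + (22732 - 18808)/2 = -1 + (½)*3924 = -1 + 1962 = 1961)
C(u) = 95 + u² - 222*u
√(C(-2 + ((1 + M(4))*0)*6) + K) = √((95 + (-2 + ((1 + (4 + 4))*0)*6)² - 222*(-2 + ((1 + (4 + 4))*0)*6)) + 1961) = √((95 + (-2 + ((1 + 8)*0)*6)² - 222*(-2 + ((1 + 8)*0)*6)) + 1961) = √((95 + (-2 + (9*0)*6)² - 222*(-2 + (9*0)*6)) + 1961) = √((95 + (-2 + 0*6)² - 222*(-2 + 0*6)) + 1961) = √((95 + (-2 + 0)² - 222*(-2 + 0)) + 1961) = √((95 + (-2)² - 222*(-2)) + 1961) = √((95 + 4 + 444) + 1961) = √(543 + 1961) = √2504 = 2*√626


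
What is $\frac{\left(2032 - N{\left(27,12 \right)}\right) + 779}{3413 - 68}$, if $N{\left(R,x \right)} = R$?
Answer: $\frac{928}{1115} \approx 0.83229$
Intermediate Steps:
$\frac{\left(2032 - N{\left(27,12 \right)}\right) + 779}{3413 - 68} = \frac{\left(2032 - 27\right) + 779}{3413 - 68} = \frac{\left(2032 - 27\right) + 779}{3345} = \left(2005 + 779\right) \frac{1}{3345} = 2784 \cdot \frac{1}{3345} = \frac{928}{1115}$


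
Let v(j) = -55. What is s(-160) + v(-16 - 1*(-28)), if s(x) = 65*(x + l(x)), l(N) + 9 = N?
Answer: -21440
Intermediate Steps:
l(N) = -9 + N
s(x) = -585 + 130*x (s(x) = 65*(x + (-9 + x)) = 65*(-9 + 2*x) = -585 + 130*x)
s(-160) + v(-16 - 1*(-28)) = (-585 + 130*(-160)) - 55 = (-585 - 20800) - 55 = -21385 - 55 = -21440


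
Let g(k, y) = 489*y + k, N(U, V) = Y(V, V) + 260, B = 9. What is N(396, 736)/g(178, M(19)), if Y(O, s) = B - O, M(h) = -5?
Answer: 467/2267 ≈ 0.20600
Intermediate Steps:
Y(O, s) = 9 - O
N(U, V) = 269 - V (N(U, V) = (9 - V) + 260 = 269 - V)
g(k, y) = k + 489*y
N(396, 736)/g(178, M(19)) = (269 - 1*736)/(178 + 489*(-5)) = (269 - 736)/(178 - 2445) = -467/(-2267) = -467*(-1/2267) = 467/2267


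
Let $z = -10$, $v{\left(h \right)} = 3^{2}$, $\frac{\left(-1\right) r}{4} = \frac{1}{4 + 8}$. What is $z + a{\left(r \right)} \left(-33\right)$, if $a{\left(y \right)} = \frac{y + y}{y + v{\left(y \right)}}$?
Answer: $- \frac{97}{13} \approx -7.4615$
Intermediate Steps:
$r = - \frac{1}{3}$ ($r = - \frac{4}{4 + 8} = - \frac{4}{12} = \left(-4\right) \frac{1}{12} = - \frac{1}{3} \approx -0.33333$)
$v{\left(h \right)} = 9$
$a{\left(y \right)} = \frac{2 y}{9 + y}$ ($a{\left(y \right)} = \frac{y + y}{y + 9} = \frac{2 y}{9 + y}$)
$z + a{\left(r \right)} \left(-33\right) = -10 + 2 \left(- \frac{1}{3}\right) \frac{1}{9 - \frac{1}{3}} \left(-33\right) = -10 + 2 \left(- \frac{1}{3}\right) \frac{1}{\frac{26}{3}} \left(-33\right) = -10 + 2 \left(- \frac{1}{3}\right) \frac{3}{26} \left(-33\right) = -10 - - \frac{33}{13} = -10 + \frac{33}{13} = - \frac{97}{13}$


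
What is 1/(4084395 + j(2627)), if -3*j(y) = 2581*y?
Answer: 3/5472898 ≈ 5.4816e-7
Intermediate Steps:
j(y) = -2581*y/3
1/(4084395 + j(2627)) = 1/(4084395 - 2581/3*2627) = 1/(4084395 - 6780287/3) = 1/(5472898/3) = 3/5472898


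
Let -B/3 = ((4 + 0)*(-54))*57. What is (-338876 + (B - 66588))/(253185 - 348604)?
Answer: 368528/95419 ≈ 3.8622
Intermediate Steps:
B = 36936 (B = -3*(4 + 0)*(-54)*57 = -3*4*(-54)*57 = -(-648)*57 = -3*(-12312) = 36936)
(-338876 + (B - 66588))/(253185 - 348604) = (-338876 + (36936 - 66588))/(253185 - 348604) = (-338876 - 29652)/(-95419) = -368528*(-1/95419) = 368528/95419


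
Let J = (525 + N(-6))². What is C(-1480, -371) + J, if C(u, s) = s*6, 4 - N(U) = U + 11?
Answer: 272350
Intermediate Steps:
N(U) = -7 - U (N(U) = 4 - (U + 11) = 4 - (11 + U) = 4 + (-11 - U) = -7 - U)
J = 274576 (J = (525 + (-7 - 1*(-6)))² = (525 + (-7 + 6))² = (525 - 1)² = 524² = 274576)
C(u, s) = 6*s
C(-1480, -371) + J = 6*(-371) + 274576 = -2226 + 274576 = 272350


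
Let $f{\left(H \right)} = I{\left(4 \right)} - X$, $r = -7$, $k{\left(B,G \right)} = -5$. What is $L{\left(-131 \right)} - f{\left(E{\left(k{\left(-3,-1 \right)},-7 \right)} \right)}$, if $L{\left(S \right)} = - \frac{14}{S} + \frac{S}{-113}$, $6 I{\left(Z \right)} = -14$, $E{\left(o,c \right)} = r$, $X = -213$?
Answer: $- \frac{9299267}{44409} \approx -209.4$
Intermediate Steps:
$E{\left(o,c \right)} = -7$
$I{\left(Z \right)} = - \frac{7}{3}$ ($I{\left(Z \right)} = \frac{1}{6} \left(-14\right) = - \frac{7}{3}$)
$f{\left(H \right)} = \frac{632}{3}$ ($f{\left(H \right)} = - \frac{7}{3} - -213 = - \frac{7}{3} + 213 = \frac{632}{3}$)
$L{\left(S \right)} = - \frac{14}{S} - \frac{S}{113}$ ($L{\left(S \right)} = - \frac{14}{S} + S \left(- \frac{1}{113}\right) = - \frac{14}{S} - \frac{S}{113}$)
$L{\left(-131 \right)} - f{\left(E{\left(k{\left(-3,-1 \right)},-7 \right)} \right)} = \left(- \frac{14}{-131} - - \frac{131}{113}\right) - \frac{632}{3} = \left(\left(-14\right) \left(- \frac{1}{131}\right) + \frac{131}{113}\right) - \frac{632}{3} = \left(\frac{14}{131} + \frac{131}{113}\right) - \frac{632}{3} = \frac{18743}{14803} - \frac{632}{3} = - \frac{9299267}{44409}$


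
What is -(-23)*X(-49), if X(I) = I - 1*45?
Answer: -2162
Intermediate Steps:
X(I) = -45 + I (X(I) = I - 45 = -45 + I)
-(-23)*X(-49) = -(-23)*(-45 - 49) = -(-23)*(-94) = -23*94 = -2162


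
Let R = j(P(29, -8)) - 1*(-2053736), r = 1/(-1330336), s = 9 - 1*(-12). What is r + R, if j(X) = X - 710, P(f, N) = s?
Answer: 2731242333791/1330336 ≈ 2.0530e+6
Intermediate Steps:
s = 21 (s = 9 + 12 = 21)
r = -1/1330336 ≈ -7.5169e-7
P(f, N) = 21
j(X) = -710 + X
R = 2053047 (R = (-710 + 21) - 1*(-2053736) = -689 + 2053736 = 2053047)
r + R = -1/1330336 + 2053047 = 2731242333791/1330336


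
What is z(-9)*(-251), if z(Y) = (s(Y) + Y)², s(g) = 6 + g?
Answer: -36144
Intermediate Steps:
z(Y) = (6 + 2*Y)² (z(Y) = ((6 + Y) + Y)² = (6 + 2*Y)²)
z(-9)*(-251) = (4*(3 - 9)²)*(-251) = (4*(-6)²)*(-251) = (4*36)*(-251) = 144*(-251) = -36144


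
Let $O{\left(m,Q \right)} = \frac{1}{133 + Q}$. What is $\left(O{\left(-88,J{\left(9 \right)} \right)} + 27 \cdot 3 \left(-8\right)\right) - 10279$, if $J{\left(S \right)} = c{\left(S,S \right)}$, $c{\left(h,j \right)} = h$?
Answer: $- \frac{1551633}{142} \approx -10927.0$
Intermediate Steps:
$J{\left(S \right)} = S$
$\left(O{\left(-88,J{\left(9 \right)} \right)} + 27 \cdot 3 \left(-8\right)\right) - 10279 = \left(\frac{1}{133 + 9} + 27 \cdot 3 \left(-8\right)\right) - 10279 = \left(\frac{1}{142} + 81 \left(-8\right)\right) - 10279 = \left(\frac{1}{142} - 648\right) - 10279 = - \frac{92015}{142} - 10279 = - \frac{1551633}{142}$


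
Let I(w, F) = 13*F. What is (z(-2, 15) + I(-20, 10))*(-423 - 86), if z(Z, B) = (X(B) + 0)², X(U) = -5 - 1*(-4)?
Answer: -66679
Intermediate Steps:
X(U) = -1 (X(U) = -5 + 4 = -1)
z(Z, B) = 1 (z(Z, B) = (-1 + 0)² = (-1)² = 1)
(z(-2, 15) + I(-20, 10))*(-423 - 86) = (1 + 13*10)*(-423 - 86) = (1 + 130)*(-509) = 131*(-509) = -66679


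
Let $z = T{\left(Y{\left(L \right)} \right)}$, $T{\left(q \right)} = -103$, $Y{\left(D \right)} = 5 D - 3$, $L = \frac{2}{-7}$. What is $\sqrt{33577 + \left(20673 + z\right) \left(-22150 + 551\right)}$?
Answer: $i \sqrt{444257853} \approx 21077.0 i$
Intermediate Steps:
$L = - \frac{2}{7}$ ($L = 2 \left(- \frac{1}{7}\right) = - \frac{2}{7} \approx -0.28571$)
$Y{\left(D \right)} = -3 + 5 D$
$z = -103$
$\sqrt{33577 + \left(20673 + z\right) \left(-22150 + 551\right)} = \sqrt{33577 + \left(20673 - 103\right) \left(-22150 + 551\right)} = \sqrt{33577 + 20570 \left(-21599\right)} = \sqrt{33577 - 444291430} = \sqrt{-444257853} = i \sqrt{444257853}$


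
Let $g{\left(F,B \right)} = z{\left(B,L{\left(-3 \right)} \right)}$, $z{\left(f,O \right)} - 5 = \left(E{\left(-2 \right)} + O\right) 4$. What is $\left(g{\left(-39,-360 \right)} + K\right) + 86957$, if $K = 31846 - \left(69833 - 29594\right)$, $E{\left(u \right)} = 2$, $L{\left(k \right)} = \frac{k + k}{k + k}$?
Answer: $78581$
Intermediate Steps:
$L{\left(k \right)} = 1$ ($L{\left(k \right)} = \frac{2 k}{2 k} = 2 k \frac{1}{2 k} = 1$)
$K = -8393$ ($K = 31846 - 40239 = -8393$)
$z{\left(f,O \right)} = 13 + 4 O$ ($z{\left(f,O \right)} = 5 + \left(2 + O\right) 4 = 5 + \left(8 + 4 O\right) = 13 + 4 O$)
$g{\left(F,B \right)} = 17$ ($g{\left(F,B \right)} = 13 + 4 \cdot 1 = 13 + 4 = 17$)
$\left(g{\left(-39,-360 \right)} + K\right) + 86957 = \left(17 - 8393\right) + 86957 = -8376 + 86957 = 78581$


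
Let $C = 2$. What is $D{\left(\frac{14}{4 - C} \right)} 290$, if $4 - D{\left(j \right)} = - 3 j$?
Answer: $7250$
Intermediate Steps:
$D{\left(j \right)} = 4 + 3 j$ ($D{\left(j \right)} = 4 - - 3 j = 4 + 3 j$)
$D{\left(\frac{14}{4 - C} \right)} 290 = \left(4 + 3 \frac{14}{4 - 2}\right) 290 = \left(4 + 3 \cdot \frac{14}{2}\right) 290 = \left(4 + 3 \cdot 14 \cdot \frac{1}{2}\right) 290 = \left(4 + 3 \cdot 7\right) 290 = \left(4 + 21\right) 290 = 25 \cdot 290 = 7250$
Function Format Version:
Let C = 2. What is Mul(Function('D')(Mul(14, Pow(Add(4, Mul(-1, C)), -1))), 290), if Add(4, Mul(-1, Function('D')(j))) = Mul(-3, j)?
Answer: 7250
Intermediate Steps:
Function('D')(j) = Add(4, Mul(3, j)) (Function('D')(j) = Add(4, Mul(-1, Mul(-3, j))) = Add(4, Mul(3, j)))
Mul(Function('D')(Mul(14, Pow(Add(4, Mul(-1, C)), -1))), 290) = Mul(Add(4, Mul(3, Mul(14, Pow(Add(4, Mul(-1, 2)), -1)))), 290) = Mul(Add(4, Mul(3, Mul(14, Pow(Add(4, -2), -1)))), 290) = Mul(Add(4, Mul(3, Mul(14, Pow(2, -1)))), 290) = Mul(Add(4, Mul(3, Mul(14, Rational(1, 2)))), 290) = Mul(Add(4, Mul(3, 7)), 290) = Mul(Add(4, 21), 290) = Mul(25, 290) = 7250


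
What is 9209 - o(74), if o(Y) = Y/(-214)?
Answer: 985400/107 ≈ 9209.3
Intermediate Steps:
o(Y) = -Y/214 (o(Y) = Y*(-1/214) = -Y/214)
9209 - o(74) = 9209 - (-1)*74/214 = 9209 - 1*(-37/107) = 9209 + 37/107 = 985400/107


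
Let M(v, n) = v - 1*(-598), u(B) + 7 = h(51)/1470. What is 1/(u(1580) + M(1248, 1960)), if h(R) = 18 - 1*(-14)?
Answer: 735/1351681 ≈ 0.00054377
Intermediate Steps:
h(R) = 32 (h(R) = 18 + 14 = 32)
u(B) = -5129/735 (u(B) = -7 + 32/1470 = -7 + 32*(1/1470) = -7 + 16/735 = -5129/735)
M(v, n) = 598 + v (M(v, n) = v + 598 = 598 + v)
1/(u(1580) + M(1248, 1960)) = 1/(-5129/735 + (598 + 1248)) = 1/(-5129/735 + 1846) = 1/(1351681/735) = 735/1351681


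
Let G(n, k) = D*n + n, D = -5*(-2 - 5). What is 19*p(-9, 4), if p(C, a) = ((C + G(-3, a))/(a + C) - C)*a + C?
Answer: 11457/5 ≈ 2291.4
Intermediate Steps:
D = 35 (D = -5*(-7) = 35)
G(n, k) = 36*n (G(n, k) = 35*n + n = 36*n)
p(C, a) = C + a*(-C + (-108 + C)/(C + a)) (p(C, a) = ((C + 36*(-3))/(a + C) - C)*a + C = ((C - 108)/(C + a) - C)*a + C = ((-108 + C)/(C + a) - C)*a + C = (-C + (-108 + C)/(C + a))*a + C = a*(-C + (-108 + C)/(C + a)) + C = C + a*(-C + (-108 + C)/(C + a)))
19*p(-9, 4) = 19*(((-9)² - 108*4 - 1*(-9)*4² - 1*4*(-9)² + 2*(-9)*4)/(-9 + 4)) = 19*((81 - 432 - 1*(-9)*16 - 1*4*81 - 72)/(-5)) = 19*(-(81 - 432 + 144 - 324 - 72)/5) = 19*(-⅕*(-603)) = 19*(603/5) = 11457/5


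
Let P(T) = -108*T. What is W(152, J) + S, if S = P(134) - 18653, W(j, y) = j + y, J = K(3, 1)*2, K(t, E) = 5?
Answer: -32963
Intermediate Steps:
J = 10 (J = 5*2 = 10)
S = -33125 (S = -108*134 - 18653 = -14472 - 18653 = -33125)
W(152, J) + S = (152 + 10) - 33125 = 162 - 33125 = -32963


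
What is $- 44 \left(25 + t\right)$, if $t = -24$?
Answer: $-44$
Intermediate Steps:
$- 44 \left(25 + t\right) = - 44 \left(25 - 24\right) = \left(-44\right) 1 = -44$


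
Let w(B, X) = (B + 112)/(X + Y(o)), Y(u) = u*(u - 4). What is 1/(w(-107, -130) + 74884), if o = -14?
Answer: 122/9135853 ≈ 1.3354e-5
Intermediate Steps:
Y(u) = u*(-4 + u)
w(B, X) = (112 + B)/(252 + X) (w(B, X) = (B + 112)/(X - 14*(-4 - 14)) = (112 + B)/(X - 14*(-18)) = (112 + B)/(X + 252) = (112 + B)/(252 + X))
1/(w(-107, -130) + 74884) = 1/((112 - 107)/(252 - 130) + 74884) = 1/(5/122 + 74884) = 1/(9135853/122) = 122/9135853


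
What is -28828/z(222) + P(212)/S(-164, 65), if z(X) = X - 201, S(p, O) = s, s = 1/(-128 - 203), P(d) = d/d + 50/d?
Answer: -3966349/2226 ≈ -1781.8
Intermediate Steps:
P(d) = 1 + 50/d
s = -1/331 (s = 1/(-331) = -1/331 ≈ -0.0030211)
S(p, O) = -1/331
z(X) = -201 + X
-28828/z(222) + P(212)/S(-164, 65) = -28828/(-201 + 222) + ((50 + 212)/212)/(-1/331) = -28828/21 + ((1/212)*262)*(-331) = -28828*1/21 + (131/106)*(-331) = -28828/21 - 43361/106 = -3966349/2226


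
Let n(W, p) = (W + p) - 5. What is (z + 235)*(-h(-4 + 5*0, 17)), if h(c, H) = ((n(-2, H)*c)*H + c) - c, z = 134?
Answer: 250920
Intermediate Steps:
n(W, p) = -5 + W + p
h(c, H) = H*c*(-7 + H) (h(c, H) = (((-5 - 2 + H)*c)*H + c) - c = (((-7 + H)*c)*H + c) - c = ((c*(-7 + H))*H + c) - c = (H*c*(-7 + H) + c) - c = (c + H*c*(-7 + H)) - c = H*c*(-7 + H))
(z + 235)*(-h(-4 + 5*0, 17)) = (134 + 235)*(-17*(-4 + 5*0)*(-7 + 17)) = 369*(-17*(-4 + 0)*10) = 369*(-17*(-4)*10) = 369*(-1*(-680)) = 369*680 = 250920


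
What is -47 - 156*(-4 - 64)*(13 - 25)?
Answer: -127343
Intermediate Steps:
-47 - 156*(-4 - 64)*(13 - 25) = -47 - (-10608)*(-12) = -47 - 156*816 = -47 - 127296 = -127343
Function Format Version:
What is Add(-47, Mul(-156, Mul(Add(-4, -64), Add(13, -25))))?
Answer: -127343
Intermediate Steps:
Add(-47, Mul(-156, Mul(Add(-4, -64), Add(13, -25)))) = Add(-47, Mul(-156, Mul(-68, -12))) = Add(-47, Mul(-156, 816)) = Add(-47, -127296) = -127343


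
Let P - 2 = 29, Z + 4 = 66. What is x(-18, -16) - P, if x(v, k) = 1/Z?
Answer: -1921/62 ≈ -30.984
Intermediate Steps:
Z = 62 (Z = -4 + 66 = 62)
x(v, k) = 1/62
P = 31 (P = 2 + 29 = 31)
x(-18, -16) - P = 1/62 - 1*31 = 1/62 - 31 = -1921/62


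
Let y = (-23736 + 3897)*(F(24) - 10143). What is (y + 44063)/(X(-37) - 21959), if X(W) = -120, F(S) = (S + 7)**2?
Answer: -182205761/22079 ≈ -8252.4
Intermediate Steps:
F(S) = (7 + S)**2
y = 182161698 (y = (-23736 + 3897)*((7 + 24)**2 - 10143) = -19839*(31**2 - 10143) = -19839*(961 - 10143) = -19839*(-9182) = 182161698)
(y + 44063)/(X(-37) - 21959) = (182161698 + 44063)/(-120 - 21959) = 182205761/(-22079) = 182205761*(-1/22079) = -182205761/22079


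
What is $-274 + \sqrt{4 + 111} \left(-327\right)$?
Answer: $-274 - 327 \sqrt{115} \approx -3780.7$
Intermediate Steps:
$-274 + \sqrt{4 + 111} \left(-327\right) = -274 + \sqrt{115} \left(-327\right) = -274 - 327 \sqrt{115}$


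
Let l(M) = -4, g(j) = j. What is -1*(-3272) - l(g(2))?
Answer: 3276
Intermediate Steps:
-1*(-3272) - l(g(2)) = -1*(-3272) - 1*(-4) = 3272 + 4 = 3276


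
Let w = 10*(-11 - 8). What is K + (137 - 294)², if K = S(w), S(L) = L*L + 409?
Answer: 61158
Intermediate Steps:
w = -190 (w = 10*(-19) = -190)
S(L) = 409 + L² (S(L) = L² + 409 = 409 + L²)
K = 36509 (K = 409 + (-190)² = 409 + 36100 = 36509)
K + (137 - 294)² = 36509 + (137 - 294)² = 36509 + (-157)² = 36509 + 24649 = 61158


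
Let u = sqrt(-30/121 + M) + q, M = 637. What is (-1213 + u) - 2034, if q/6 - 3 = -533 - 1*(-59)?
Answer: -6073 + sqrt(77047)/11 ≈ -6047.8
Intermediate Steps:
q = -2826 (q = 18 + 6*(-533 - 1*(-59)) = 18 + 6*(-533 + 59) = 18 + 6*(-474) = 18 - 2844 = -2826)
u = -2826 + sqrt(77047)/11 (u = sqrt(-30/121 + 637) - 2826 = sqrt(77047/121) - 2826 = sqrt(77047)/11 - 2826 = -2826 + sqrt(77047)/11 ≈ -2800.8)
(-1213 + u) - 2034 = (-1213 + (-2826 + sqrt(77047)/11)) - 2034 = (-4039 + sqrt(77047)/11) - 2034 = -6073 + sqrt(77047)/11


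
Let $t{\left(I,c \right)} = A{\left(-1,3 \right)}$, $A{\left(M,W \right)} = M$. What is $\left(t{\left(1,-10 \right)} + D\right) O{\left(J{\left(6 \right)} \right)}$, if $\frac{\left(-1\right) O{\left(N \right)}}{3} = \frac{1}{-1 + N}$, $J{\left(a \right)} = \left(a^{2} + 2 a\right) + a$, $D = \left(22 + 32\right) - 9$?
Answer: $- \frac{132}{53} \approx -2.4906$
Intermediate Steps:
$t{\left(I,c \right)} = -1$
$D = 45$ ($D = 54 - 9 = 45$)
$J{\left(a \right)} = a^{2} + 3 a$
$O{\left(N \right)} = - \frac{3}{-1 + N}$
$\left(t{\left(1,-10 \right)} + D\right) O{\left(J{\left(6 \right)} \right)} = \left(-1 + 45\right) \left(- \frac{3}{-1 + 6 \left(3 + 6\right)}\right) = 44 \left(- \frac{3}{-1 + 6 \cdot 9}\right) = 44 \left(- \frac{3}{-1 + 54}\right) = 44 \left(- \frac{3}{53}\right) = - \frac{132}{53}$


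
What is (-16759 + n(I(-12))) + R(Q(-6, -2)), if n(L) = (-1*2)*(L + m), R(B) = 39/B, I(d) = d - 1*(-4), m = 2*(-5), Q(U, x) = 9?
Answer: -50156/3 ≈ -16719.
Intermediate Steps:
m = -10
I(d) = 4 + d (I(d) = d + 4 = 4 + d)
n(L) = 20 - 2*L (n(L) = (-1*2)*(L - 10) = -2*(-10 + L) = 20 - 2*L)
(-16759 + n(I(-12))) + R(Q(-6, -2)) = (-16759 + (20 - 2*(4 - 12))) + 39/9 = (-16759 + (20 - 2*(-8))) + 39*(⅑) = (-16759 + (20 + 16)) + 13/3 = (-16759 + 36) + 13/3 = -16723 + 13/3 = -50156/3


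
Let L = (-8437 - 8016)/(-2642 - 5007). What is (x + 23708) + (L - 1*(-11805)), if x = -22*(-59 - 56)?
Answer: 291007360/7649 ≈ 38045.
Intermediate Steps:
x = 2530 (x = -22*(-115) = 2530)
L = 16453/7649 (L = -16453/(-7649) = -16453*(-1/7649) = 16453/7649 ≈ 2.1510)
(x + 23708) + (L - 1*(-11805)) = (2530 + 23708) + (16453/7649 - 1*(-11805)) = 26238 + (16453/7649 + 11805) = 26238 + 90312898/7649 = 291007360/7649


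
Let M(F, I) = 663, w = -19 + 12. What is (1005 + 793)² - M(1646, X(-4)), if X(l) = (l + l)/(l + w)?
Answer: 3232141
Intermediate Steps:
w = -7
X(l) = 2*l/(-7 + l) (X(l) = (l + l)/(l - 7) = (2*l)/(-7 + l) = 2*l/(-7 + l))
(1005 + 793)² - M(1646, X(-4)) = (1005 + 793)² - 1*663 = 1798² - 663 = 3232804 - 663 = 3232141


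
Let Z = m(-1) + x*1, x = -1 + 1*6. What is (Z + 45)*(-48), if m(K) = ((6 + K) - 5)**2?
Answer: -2400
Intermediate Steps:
x = 5 (x = -1 + 6 = 5)
m(K) = (1 + K)**2
Z = 5 (Z = (1 - 1)**2 + 5*1 = 0**2 + 5 = 0 + 5 = 5)
(Z + 45)*(-48) = (5 + 45)*(-48) = 50*(-48) = -2400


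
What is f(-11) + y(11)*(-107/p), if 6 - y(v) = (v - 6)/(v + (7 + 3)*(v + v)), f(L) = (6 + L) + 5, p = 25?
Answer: -147767/5775 ≈ -25.587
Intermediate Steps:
f(L) = 11 + L
y(v) = 6 - (-6 + v)/(21*v) (y(v) = 6 - (v - 6)/(v + (7 + 3)*(v + v)) = 6 - (-6 + v)/(v + 10*(2*v)) = 6 - (-6 + v)/(v + 20*v) = 6 - (-6 + v)/(21*v))
f(-11) + y(11)*(-107/p) = (11 - 11) + ((1/21)*(6 + 125*11)/11)*(-107/25) = 0 + ((1/21)*(1/11)*(6 + 1375))*(-107*1/25) = 0 + ((1/21)*(1/11)*1381)*(-107/25) = 0 + (1381/231)*(-107/25) = 0 - 147767/5775 = -147767/5775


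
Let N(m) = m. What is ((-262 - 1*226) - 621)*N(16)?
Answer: -17744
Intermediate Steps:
((-262 - 1*226) - 621)*N(16) = ((-262 - 1*226) - 621)*16 = ((-262 - 226) - 621)*16 = (-488 - 621)*16 = -1109*16 = -17744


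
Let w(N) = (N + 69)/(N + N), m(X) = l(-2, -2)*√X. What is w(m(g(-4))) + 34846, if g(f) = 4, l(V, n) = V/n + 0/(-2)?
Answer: 139455/4 ≈ 34864.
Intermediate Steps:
l(V, n) = V/n (l(V, n) = V/n + 0*(-½) = V/n + 0 = V/n)
m(X) = √X (m(X) = (-2/(-2))*√X = (-2*(-½))*√X = 1*√X = √X)
w(N) = (69 + N)/(2*N) (w(N) = (69 + N)/((2*N)) = (69 + N)*(1/(2*N)) = (69 + N)/(2*N))
w(m(g(-4))) + 34846 = (69 + √4)/(2*(√4)) + 34846 = (½)*(69 + 2)/2 + 34846 = (½)*(½)*71 + 34846 = 71/4 + 34846 = 139455/4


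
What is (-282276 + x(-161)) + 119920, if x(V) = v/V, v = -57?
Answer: -26139259/161 ≈ -1.6236e+5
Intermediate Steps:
x(V) = -57/V
(-282276 + x(-161)) + 119920 = (-282276 - 57/(-161)) + 119920 = (-282276 - 57*(-1/161)) + 119920 = (-282276 + 57/161) + 119920 = -45446379/161 + 119920 = -26139259/161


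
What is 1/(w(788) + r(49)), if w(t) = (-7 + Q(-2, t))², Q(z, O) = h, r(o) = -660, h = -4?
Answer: -1/539 ≈ -0.0018553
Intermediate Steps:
Q(z, O) = -4
w(t) = 121 (w(t) = (-7 - 4)² = (-11)² = 121)
1/(w(788) + r(49)) = 1/(121 - 660) = 1/(-539) = -1/539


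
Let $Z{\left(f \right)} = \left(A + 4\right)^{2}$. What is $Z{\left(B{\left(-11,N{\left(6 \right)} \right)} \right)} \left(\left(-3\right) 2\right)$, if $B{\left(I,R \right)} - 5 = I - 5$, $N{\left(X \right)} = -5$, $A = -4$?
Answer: $0$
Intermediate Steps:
$B{\left(I,R \right)} = I$ ($B{\left(I,R \right)} = 5 + \left(I - 5\right) = 5 + \left(-5 + I\right) = I$)
$Z{\left(f \right)} = 0$ ($Z{\left(f \right)} = \left(-4 + 4\right)^{2} = 0^{2} = 0$)
$Z{\left(B{\left(-11,N{\left(6 \right)} \right)} \right)} \left(\left(-3\right) 2\right) = 0 \left(\left(-3\right) 2\right) = 0 \left(-6\right) = 0$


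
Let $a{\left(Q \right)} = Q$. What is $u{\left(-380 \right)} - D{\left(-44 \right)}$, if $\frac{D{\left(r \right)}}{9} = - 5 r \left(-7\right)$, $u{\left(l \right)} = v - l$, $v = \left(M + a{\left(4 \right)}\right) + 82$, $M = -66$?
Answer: $14260$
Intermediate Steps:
$v = 20$ ($v = \left(-66 + 4\right) + 82 = -62 + 82 = 20$)
$u{\left(l \right)} = 20 - l$
$D{\left(r \right)} = 315 r$ ($D{\left(r \right)} = 9 - 5 r \left(-7\right) = 9 \cdot 35 r = 315 r$)
$u{\left(-380 \right)} - D{\left(-44 \right)} = \left(20 - -380\right) - 315 \left(-44\right) = \left(20 + 380\right) - -13860 = 400 + 13860 = 14260$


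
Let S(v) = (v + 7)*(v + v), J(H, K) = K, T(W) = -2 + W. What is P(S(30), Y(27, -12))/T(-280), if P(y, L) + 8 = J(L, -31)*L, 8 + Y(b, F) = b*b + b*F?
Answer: 4105/94 ≈ 43.670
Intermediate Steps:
S(v) = 2*v*(7 + v) (S(v) = (7 + v)*(2*v) = 2*v*(7 + v))
Y(b, F) = -8 + b² + F*b (Y(b, F) = -8 + (b*b + b*F) = -8 + (b² + F*b) = -8 + b² + F*b)
P(y, L) = -8 - 31*L
P(S(30), Y(27, -12))/T(-280) = (-8 - 31*(-8 + 27² - 12*27))/(-2 - 280) = (-8 - 31*(-8 + 729 - 324))/(-282) = (-8 - 31*397)*(-1/282) = (-8 - 12307)*(-1/282) = -12315*(-1/282) = 4105/94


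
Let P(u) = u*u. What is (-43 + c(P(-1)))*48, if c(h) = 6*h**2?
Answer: -1776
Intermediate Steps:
P(u) = u**2
(-43 + c(P(-1)))*48 = (-43 + 6*((-1)**2)**2)*48 = (-43 + 6*1**2)*48 = (-43 + 6*1)*48 = (-43 + 6)*48 = -37*48 = -1776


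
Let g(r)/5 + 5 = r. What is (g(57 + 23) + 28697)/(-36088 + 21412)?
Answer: -7268/3669 ≈ -1.9809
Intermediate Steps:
g(r) = -25 + 5*r
(g(57 + 23) + 28697)/(-36088 + 21412) = ((-25 + 5*(57 + 23)) + 28697)/(-36088 + 21412) = ((-25 + 5*80) + 28697)/(-14676) = ((-25 + 400) + 28697)*(-1/14676) = (375 + 28697)*(-1/14676) = 29072*(-1/14676) = -7268/3669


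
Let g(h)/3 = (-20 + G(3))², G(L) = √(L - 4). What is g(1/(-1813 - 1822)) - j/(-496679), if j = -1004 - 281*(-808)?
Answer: 594750807/496679 - 120*I ≈ 1197.5 - 120.0*I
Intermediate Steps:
j = 226044 (j = -1004 + 227048 = 226044)
G(L) = √(-4 + L)
g(h) = 3*(-20 + I)² (g(h) = 3*(-20 + √(-4 + 3))² = 3*(-20 + √(-1))² = 3*(-20 + I)²)
g(1/(-1813 - 1822)) - j/(-496679) = (1197 - 120*I) - 226044/(-496679) = (1197 - 120*I) - 226044*(-1)/496679 = (1197 - 120*I) - 1*(-226044/496679) = (1197 - 120*I) + 226044/496679 = 594750807/496679 - 120*I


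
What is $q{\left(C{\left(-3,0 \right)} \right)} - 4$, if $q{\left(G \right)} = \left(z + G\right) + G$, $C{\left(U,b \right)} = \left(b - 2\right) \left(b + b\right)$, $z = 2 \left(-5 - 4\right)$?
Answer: $-22$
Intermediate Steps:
$z = -18$ ($z = 2 \left(-9\right) = -18$)
$C{\left(U,b \right)} = 2 b \left(-2 + b\right)$ ($C{\left(U,b \right)} = \left(-2 + b\right) 2 b = 2 b \left(-2 + b\right)$)
$q{\left(G \right)} = -18 + 2 G$ ($q{\left(G \right)} = \left(-18 + G\right) + G = -18 + 2 G$)
$q{\left(C{\left(-3,0 \right)} \right)} - 4 = \left(-18 + 2 \cdot 2 \cdot 0 \left(-2 + 0\right)\right) - 4 = \left(-18 + 2 \cdot 2 \cdot 0 \left(-2\right)\right) - 4 = \left(-18 + 2 \cdot 0\right) - 4 = \left(-18 + 0\right) - 4 = -18 - 4 = -22$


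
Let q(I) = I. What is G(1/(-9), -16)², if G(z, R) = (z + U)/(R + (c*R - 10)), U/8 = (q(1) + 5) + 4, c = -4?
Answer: 516961/116964 ≈ 4.4198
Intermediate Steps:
U = 80 (U = 8*((1 + 5) + 4) = 8*(6 + 4) = 8*10 = 80)
G(z, R) = (80 + z)/(-10 - 3*R) (G(z, R) = (z + 80)/(R + (-4*R - 10)) = (80 + z)/(R + (-10 - 4*R)) = (80 + z)/(-10 - 3*R))
G(1/(-9), -16)² = ((80 + 1/(-9))/(-10 - 3*(-16)))² = ((80 - ⅑)/(-10 + 48))² = ((719/9)/38)² = ((1/38)*(719/9))² = (719/342)² = 516961/116964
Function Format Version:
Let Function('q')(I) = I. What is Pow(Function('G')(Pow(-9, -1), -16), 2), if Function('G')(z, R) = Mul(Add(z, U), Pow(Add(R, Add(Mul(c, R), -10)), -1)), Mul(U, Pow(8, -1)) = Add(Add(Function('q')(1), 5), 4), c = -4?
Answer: Rational(516961, 116964) ≈ 4.4198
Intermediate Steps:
U = 80 (U = Mul(8, Add(Add(1, 5), 4)) = Mul(8, Add(6, 4)) = Mul(8, 10) = 80)
Function('G')(z, R) = Mul(Pow(Add(-10, Mul(-3, R)), -1), Add(80, z)) (Function('G')(z, R) = Mul(Add(z, 80), Pow(Add(R, Add(Mul(-4, R), -10)), -1)) = Mul(Add(80, z), Pow(Add(R, Add(-10, Mul(-4, R))), -1)) = Mul(Add(80, z), Pow(Add(-10, Mul(-3, R)), -1)) = Mul(Pow(Add(-10, Mul(-3, R)), -1), Add(80, z)))
Pow(Function('G')(Pow(-9, -1), -16), 2) = Pow(Mul(Pow(Add(-10, Mul(-3, -16)), -1), Add(80, Pow(-9, -1))), 2) = Pow(Mul(Pow(Add(-10, 48), -1), Add(80, Rational(-1, 9))), 2) = Pow(Mul(Pow(38, -1), Rational(719, 9)), 2) = Pow(Mul(Rational(1, 38), Rational(719, 9)), 2) = Pow(Rational(719, 342), 2) = Rational(516961, 116964)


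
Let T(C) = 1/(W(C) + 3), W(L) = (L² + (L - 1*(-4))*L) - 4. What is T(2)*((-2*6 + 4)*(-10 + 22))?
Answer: -32/5 ≈ -6.4000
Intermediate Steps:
W(L) = -4 + L² + L*(4 + L) (W(L) = (L² + (L + 4)*L) - 4 = (L² + (4 + L)*L) - 4 = (L² + L*(4 + L)) - 4 = -4 + L² + L*(4 + L))
T(C) = 1/(-1 + 2*C² + 4*C) (T(C) = 1/((-4 + 2*C² + 4*C) + 3) = 1/(-1 + 2*C² + 4*C))
T(2)*((-2*6 + 4)*(-10 + 22)) = ((-2*6 + 4)*(-10 + 22))/(-1 + 2*2² + 4*2) = ((-12 + 4)*12)/(-1 + 2*4 + 8) = (-8*12)/(-1 + 8 + 8) = -96/15 = (1/15)*(-96) = -32/5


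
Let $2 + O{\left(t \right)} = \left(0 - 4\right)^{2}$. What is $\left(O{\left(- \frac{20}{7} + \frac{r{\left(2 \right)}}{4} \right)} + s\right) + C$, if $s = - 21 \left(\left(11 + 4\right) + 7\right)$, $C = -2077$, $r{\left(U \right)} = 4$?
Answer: $-2525$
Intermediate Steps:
$O{\left(t \right)} = 14$ ($O{\left(t \right)} = -2 + \left(0 - 4\right)^{2} = -2 + \left(-4\right)^{2} = -2 + 16 = 14$)
$s = -462$ ($s = - 21 \left(15 + 7\right) = \left(-21\right) 22 = -462$)
$\left(O{\left(- \frac{20}{7} + \frac{r{\left(2 \right)}}{4} \right)} + s\right) + C = \left(14 - 462\right) - 2077 = -448 - 2077 = -2525$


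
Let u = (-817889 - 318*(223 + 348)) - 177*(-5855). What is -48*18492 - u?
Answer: -924484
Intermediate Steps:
u = 36868 (u = (-817889 - 318*571) + 1036335 = (-817889 - 181578) + 1036335 = -999467 + 1036335 = 36868)
-48*18492 - u = -48*18492 - 1*36868 = -887616 - 36868 = -924484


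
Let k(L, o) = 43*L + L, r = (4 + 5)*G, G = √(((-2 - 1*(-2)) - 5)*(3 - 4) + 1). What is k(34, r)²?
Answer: 2238016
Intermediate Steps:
G = √6 (G = √(((-2 + 2) - 5)*(-1) + 1) = √((0 - 5)*(-1) + 1) = √(-5*(-1) + 1) = √(5 + 1) = √6 ≈ 2.4495)
r = 9*√6 (r = (4 + 5)*√6 = 9*√6 ≈ 22.045)
k(L, o) = 44*L
k(34, r)² = (44*34)² = 1496² = 2238016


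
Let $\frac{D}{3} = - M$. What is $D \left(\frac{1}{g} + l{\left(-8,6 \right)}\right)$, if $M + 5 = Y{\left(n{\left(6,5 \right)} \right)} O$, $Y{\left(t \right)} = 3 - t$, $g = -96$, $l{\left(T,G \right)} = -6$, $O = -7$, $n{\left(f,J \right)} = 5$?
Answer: $\frac{5193}{32} \approx 162.28$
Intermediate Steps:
$M = 9$ ($M = -5 + \left(3 - 5\right) \left(-7\right) = -5 - -14 = -5 + 14 = 9$)
$D = -27$ ($D = 3 \left(\left(-1\right) 9\right) = 3 \left(-9\right) = -27$)
$D \left(\frac{1}{g} + l{\left(-8,6 \right)}\right) = - 27 \left(\frac{1}{-96} - 6\right) = - 27 \left(- \frac{1}{96} - 6\right) = \left(-27\right) \left(- \frac{577}{96}\right) = \frac{5193}{32}$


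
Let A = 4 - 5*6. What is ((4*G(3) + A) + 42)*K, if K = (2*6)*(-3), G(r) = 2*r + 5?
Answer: -2160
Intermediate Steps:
G(r) = 5 + 2*r
A = -26 (A = 4 - 30 = -26)
K = -36 (K = 12*(-3) = -36)
((4*G(3) + A) + 42)*K = ((4*(5 + 2*3) - 26) + 42)*(-36) = ((4*(5 + 6) - 26) + 42)*(-36) = ((4*11 - 26) + 42)*(-36) = ((44 - 26) + 42)*(-36) = (18 + 42)*(-36) = 60*(-36) = -2160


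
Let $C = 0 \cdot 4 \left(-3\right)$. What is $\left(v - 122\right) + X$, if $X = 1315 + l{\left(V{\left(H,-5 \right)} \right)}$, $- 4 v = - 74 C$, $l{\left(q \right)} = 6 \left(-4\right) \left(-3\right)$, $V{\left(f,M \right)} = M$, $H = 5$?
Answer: $1265$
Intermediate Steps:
$C = 0$ ($C = 0 \left(-3\right) = 0$)
$l{\left(q \right)} = 72$ ($l{\left(q \right)} = \left(-24\right) \left(-3\right) = 72$)
$v = 0$ ($v = - \frac{\left(-74\right) 0}{4} = \left(- \frac{1}{4}\right) 0 = 0$)
$X = 1387$ ($X = 1315 + 72 = 1387$)
$\left(v - 122\right) + X = \left(0 - 122\right) + 1387 = -122 + 1387 = 1265$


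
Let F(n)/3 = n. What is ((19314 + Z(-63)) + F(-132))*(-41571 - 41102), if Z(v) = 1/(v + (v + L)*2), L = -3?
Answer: -304981441057/195 ≈ -1.5640e+9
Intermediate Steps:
F(n) = 3*n
Z(v) = 1/(-6 + 3*v) (Z(v) = 1/(v + (v - 3)*2) = 1/(v + (-3 + v)*2) = 1/(v + (-6 + 2*v)) = 1/(-6 + 3*v))
((19314 + Z(-63)) + F(-132))*(-41571 - 41102) = ((19314 + 1/(3*(-2 - 63))) + 3*(-132))*(-41571 - 41102) = ((19314 + (1/3)/(-65)) - 396)*(-82673) = ((19314 + (1/3)*(-1/65)) - 396)*(-82673) = ((19314 - 1/195) - 396)*(-82673) = (3766229/195 - 396)*(-82673) = (3689009/195)*(-82673) = -304981441057/195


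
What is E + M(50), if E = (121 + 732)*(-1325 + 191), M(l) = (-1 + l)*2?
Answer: -967204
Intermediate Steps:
M(l) = -2 + 2*l
E = -967302 (E = 853*(-1134) = -967302)
E + M(50) = -967302 + (-2 + 2*50) = -967302 + (-2 + 100) = -967302 + 98 = -967204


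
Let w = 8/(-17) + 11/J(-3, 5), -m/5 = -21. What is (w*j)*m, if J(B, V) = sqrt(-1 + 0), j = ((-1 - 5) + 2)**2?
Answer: -13440/17 - 18480*I ≈ -790.59 - 18480.0*I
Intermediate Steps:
j = 16 (j = (-6 + 2)**2 = (-4)**2 = 16)
m = 105 (m = -5*(-21) = 105)
J(B, V) = I (J(B, V) = sqrt(-1) = I)
w = -8/17 - 11*I (w = 8/(-17) + 11/I = 8*(-1/17) + 11*(-I) = -8/17 - 11*I ≈ -0.47059 - 11.0*I)
(w*j)*m = ((-8/17 - 11*I)*16)*105 = (-128/17 - 176*I)*105 = -13440/17 - 18480*I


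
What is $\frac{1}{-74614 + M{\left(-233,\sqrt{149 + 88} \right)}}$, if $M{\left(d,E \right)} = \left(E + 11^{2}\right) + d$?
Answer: $- \frac{74726}{5583974839} - \frac{\sqrt{237}}{5583974839} \approx -1.3385 \cdot 10^{-5}$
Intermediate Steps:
$M{\left(d,E \right)} = 121 + E + d$ ($M{\left(d,E \right)} = \left(E + 121\right) + d = \left(121 + E\right) + d = 121 + E + d$)
$\frac{1}{-74614 + M{\left(-233,\sqrt{149 + 88} \right)}} = \frac{1}{-74614 + \left(121 + \sqrt{149 + 88} - 233\right)} = \frac{1}{-74614 + \left(121 + \sqrt{237} - 233\right)} = \frac{1}{-74614 - \left(112 - \sqrt{237}\right)} = \frac{1}{-74726 + \sqrt{237}}$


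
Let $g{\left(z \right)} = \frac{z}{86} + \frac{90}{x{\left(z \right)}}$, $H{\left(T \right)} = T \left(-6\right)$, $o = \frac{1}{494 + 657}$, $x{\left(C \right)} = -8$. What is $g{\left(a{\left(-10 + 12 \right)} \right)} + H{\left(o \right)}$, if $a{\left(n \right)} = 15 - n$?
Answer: $- \frac{2198291}{197972} \approx -11.104$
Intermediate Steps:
$o = \frac{1}{1151} \approx 0.00086881$
$H{\left(T \right)} = - 6 T$
$g{\left(z \right)} = - \frac{45}{4} + \frac{z}{86}$ ($g{\left(z \right)} = \frac{z}{86} + \frac{90}{-8} = z \frac{1}{86} + 90 \left(- \frac{1}{8}\right) = \frac{z}{86} - \frac{45}{4} = - \frac{45}{4} + \frac{z}{86}$)
$g{\left(a{\left(-10 + 12 \right)} \right)} + H{\left(o \right)} = \left(- \frac{45}{4} + \frac{15 - \left(-10 + 12\right)}{86}\right) - \frac{6}{1151} = \left(- \frac{45}{4} + \frac{15 - 2}{86}\right) - \frac{6}{1151} = \left(- \frac{45}{4} + \frac{1}{86} \cdot 13\right) - \frac{6}{1151} = \left(- \frac{45}{4} + \frac{13}{86}\right) - \frac{6}{1151} = - \frac{1909}{172} - \frac{6}{1151} = - \frac{2198291}{197972}$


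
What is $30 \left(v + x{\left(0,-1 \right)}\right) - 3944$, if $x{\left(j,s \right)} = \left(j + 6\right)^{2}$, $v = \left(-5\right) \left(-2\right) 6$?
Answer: $-1064$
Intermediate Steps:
$v = 60$ ($v = 10 \cdot 6 = 60$)
$x{\left(j,s \right)} = \left(6 + j\right)^{2}$
$30 \left(v + x{\left(0,-1 \right)}\right) - 3944 = 30 \left(60 + \left(6 + 0\right)^{2}\right) - 3944 = 30 \left(60 + 6^{2}\right) - 3944 = 30 \left(60 + 36\right) - 3944 = 30 \cdot 96 - 3944 = 2880 - 3944 = -1064$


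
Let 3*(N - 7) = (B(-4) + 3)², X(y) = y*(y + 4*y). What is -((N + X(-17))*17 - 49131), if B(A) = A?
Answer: 73324/3 ≈ 24441.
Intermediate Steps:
X(y) = 5*y² (X(y) = y*(5*y) = 5*y²)
N = 22/3 (N = 7 + (-4 + 3)²/3 = 7 + (⅓)*(-1)² = 7 + (⅓)*1 = 7 + ⅓ = 22/3 ≈ 7.3333)
-((N + X(-17))*17 - 49131) = -((22/3 + 5*(-17)²)*17 - 49131) = -((22/3 + 5*289)*17 - 49131) = -((22/3 + 1445)*17 - 49131) = -((4357/3)*17 - 49131) = -(74069/3 - 49131) = -1*(-73324/3) = 73324/3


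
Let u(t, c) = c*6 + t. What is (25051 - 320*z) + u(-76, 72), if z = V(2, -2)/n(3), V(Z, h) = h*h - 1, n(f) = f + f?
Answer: 25247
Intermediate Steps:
n(f) = 2*f
V(Z, h) = -1 + h² (V(Z, h) = h² - 1 = -1 + h²)
u(t, c) = t + 6*c (u(t, c) = 6*c + t = t + 6*c)
z = ½ (z = (-1 + (-2)²)/((2*3)) = (-1 + 4)/6 = 3*(⅙) = ½ ≈ 0.50000)
(25051 - 320*z) + u(-76, 72) = (25051 - 320*½) + (-76 + 6*72) = (25051 - 160) + (-76 + 432) = 24891 + 356 = 25247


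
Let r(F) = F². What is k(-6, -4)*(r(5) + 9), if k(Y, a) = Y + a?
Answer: -340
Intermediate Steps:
k(-6, -4)*(r(5) + 9) = (-6 - 4)*(5² + 9) = -10*(25 + 9) = -10*34 = -340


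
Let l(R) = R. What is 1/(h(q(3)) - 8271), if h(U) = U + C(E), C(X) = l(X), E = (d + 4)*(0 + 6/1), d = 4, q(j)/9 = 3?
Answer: -1/8196 ≈ -0.00012201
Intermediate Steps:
q(j) = 27 (q(j) = 9*3 = 27)
E = 48 (E = (4 + 4)*(0 + 6/1) = 8*(0 + 6*1) = 8*(0 + 6) = 8*6 = 48)
C(X) = X
h(U) = 48 + U (h(U) = U + 48 = 48 + U)
1/(h(q(3)) - 8271) = 1/((48 + 27) - 8271) = 1/(75 - 8271) = 1/(-8196) = -1/8196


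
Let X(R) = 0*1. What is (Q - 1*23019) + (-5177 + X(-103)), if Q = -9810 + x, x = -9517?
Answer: -47523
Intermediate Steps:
X(R) = 0
Q = -19327 (Q = -9810 - 9517 = -19327)
(Q - 1*23019) + (-5177 + X(-103)) = (-19327 - 1*23019) + (-5177 + 0) = (-19327 - 23019) - 5177 = -42346 - 5177 = -47523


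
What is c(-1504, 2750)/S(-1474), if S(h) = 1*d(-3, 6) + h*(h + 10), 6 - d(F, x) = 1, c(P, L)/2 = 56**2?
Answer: 6272/2157941 ≈ 0.0029065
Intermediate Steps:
c(P, L) = 6272 (c(P, L) = 2*56**2 = 2*3136 = 6272)
d(F, x) = 5 (d(F, x) = 6 - 1*1 = 6 - 1 = 5)
S(h) = 5 + h*(10 + h) (S(h) = 1*5 + h*(h + 10) = 5 + h*(10 + h))
c(-1504, 2750)/S(-1474) = 6272/(5 + (-1474)**2 + 10*(-1474)) = 6272/(5 + 2172676 - 14740) = 6272/2157941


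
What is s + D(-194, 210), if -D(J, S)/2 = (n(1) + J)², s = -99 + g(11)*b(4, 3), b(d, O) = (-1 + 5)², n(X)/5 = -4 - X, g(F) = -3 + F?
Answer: -95893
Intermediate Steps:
n(X) = -20 - 5*X (n(X) = 5*(-4 - X) = -20 - 5*X)
b(d, O) = 16 (b(d, O) = 4² = 16)
s = 29 (s = -99 + (-3 + 11)*16 = -99 + 8*16 = -99 + 128 = 29)
D(J, S) = -2*(-25 + J)² (D(J, S) = -2*((-20 - 5*1) + J)² = -2*((-20 - 5) + J)² = -2*(-25 + J)²)
s + D(-194, 210) = 29 - 2*(-25 - 194)² = 29 - 2*(-219)² = 29 - 2*47961 = 29 - 95922 = -95893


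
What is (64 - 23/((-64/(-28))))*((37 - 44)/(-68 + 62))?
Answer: 6041/96 ≈ 62.927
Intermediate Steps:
(64 - 23/((-64/(-28))))*((37 - 44)/(-68 + 62)) = (64 - 23/((-64*(-1/28))))*(-7/(-6)) = (64 - 23/16/7)*(-7*(-⅙)) = (64 - 23*7/16)*(7/6) = (64 - 161/16)*(7/6) = (863/16)*(7/6) = 6041/96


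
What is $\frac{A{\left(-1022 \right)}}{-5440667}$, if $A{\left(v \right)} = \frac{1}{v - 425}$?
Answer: $\frac{1}{7872645149} \approx 1.2702 \cdot 10^{-10}$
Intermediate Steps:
$A{\left(v \right)} = \frac{1}{-425 + v}$
$\frac{A{\left(-1022 \right)}}{-5440667} = \frac{1}{\left(-425 - 1022\right) \left(-5440667\right)} = \frac{1}{-1447} \left(- \frac{1}{5440667}\right) = \left(- \frac{1}{1447}\right) \left(- \frac{1}{5440667}\right) = \frac{1}{7872645149}$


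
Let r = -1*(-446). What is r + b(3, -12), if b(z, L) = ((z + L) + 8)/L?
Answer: 5353/12 ≈ 446.08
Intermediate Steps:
r = 446
b(z, L) = (8 + L + z)/L (b(z, L) = ((L + z) + 8)/L = (8 + L + z)/L)
r + b(3, -12) = 446 + (8 - 12 + 3)/(-12) = 446 - 1/12*(-1) = 446 + 1/12 = 5353/12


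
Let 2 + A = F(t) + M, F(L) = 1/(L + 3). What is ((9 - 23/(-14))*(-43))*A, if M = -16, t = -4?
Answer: 121733/14 ≈ 8695.2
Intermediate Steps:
F(L) = 1/(3 + L)
A = -19 (A = -2 + (1/(3 - 4) - 16) = -2 + (1/(-1) - 16) = -2 + (-1 - 16) = -2 - 17 = -19)
((9 - 23/(-14))*(-43))*A = ((9 - 23/(-14))*(-43))*(-19) = ((9 - 23*(-1)/14)*(-43))*(-19) = ((9 - 1*(-23/14))*(-43))*(-19) = ((9 + 23/14)*(-43))*(-19) = ((149/14)*(-43))*(-19) = -6407/14*(-19) = 121733/14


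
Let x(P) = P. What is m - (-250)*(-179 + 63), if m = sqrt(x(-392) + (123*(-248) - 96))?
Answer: -29000 + 4*I*sqrt(1937) ≈ -29000.0 + 176.05*I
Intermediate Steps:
m = 4*I*sqrt(1937) (m = sqrt(-392 + (123*(-248) - 96)) = sqrt(-392 + (-30504 - 96)) = sqrt(-392 - 30600) = sqrt(-30992) = 4*I*sqrt(1937) ≈ 176.05*I)
m - (-250)*(-179 + 63) = 4*I*sqrt(1937) - (-250)*(-179 + 63) = 4*I*sqrt(1937) - (-250)*(-116) = 4*I*sqrt(1937) - 1*29000 = 4*I*sqrt(1937) - 29000 = -29000 + 4*I*sqrt(1937)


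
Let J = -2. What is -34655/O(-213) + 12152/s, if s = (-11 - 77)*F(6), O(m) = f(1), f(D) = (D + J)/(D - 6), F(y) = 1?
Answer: -1907544/11 ≈ -1.7341e+5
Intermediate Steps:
f(D) = (-2 + D)/(-6 + D) (f(D) = (D - 2)/(D - 6) = (-2 + D)/(-6 + D))
O(m) = ⅕ (O(m) = (-2 + 1)/(-6 + 1) = -1/(-5) = -⅕*(-1) = ⅕)
s = -88 (s = (-11 - 77)*1 = -88*1 = -88)
-34655/O(-213) + 12152/s = -34655/⅕ + 12152/(-88) = -34655*5 + 12152*(-1/88) = -173275 - 1519/11 = -1907544/11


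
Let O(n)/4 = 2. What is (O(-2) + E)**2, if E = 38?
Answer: 2116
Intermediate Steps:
O(n) = 8 (O(n) = 4*2 = 8)
(O(-2) + E)**2 = (8 + 38)**2 = 46**2 = 2116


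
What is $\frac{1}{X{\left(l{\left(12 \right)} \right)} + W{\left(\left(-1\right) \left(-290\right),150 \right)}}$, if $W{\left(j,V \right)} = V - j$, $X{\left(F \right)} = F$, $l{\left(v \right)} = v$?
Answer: $- \frac{1}{128} \approx -0.0078125$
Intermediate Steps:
$\frac{1}{X{\left(l{\left(12 \right)} \right)} + W{\left(\left(-1\right) \left(-290\right),150 \right)}} = \frac{1}{12 + \left(150 - \left(-1\right) \left(-290\right)\right)} = \frac{1}{12 + \left(150 - 290\right)} = \frac{1}{12 - 140} = \frac{1}{-128} = - \frac{1}{128}$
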